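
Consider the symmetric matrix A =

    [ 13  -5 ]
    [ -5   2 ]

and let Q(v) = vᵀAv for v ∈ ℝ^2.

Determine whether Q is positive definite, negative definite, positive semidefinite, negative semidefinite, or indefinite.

positive definite

Row-reducing A symmetrically gives the diagonal entries 13, 1/13.
Counting signs: 2 positive.
Hence Q is positive definite.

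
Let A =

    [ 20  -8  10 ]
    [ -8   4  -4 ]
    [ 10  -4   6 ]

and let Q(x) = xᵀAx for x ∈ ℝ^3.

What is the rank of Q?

3

Symmetric row and column elimination reduces A to a congruent diagonal form with pivots 20, 4/5, 1.
So there are 3 positive pivots.
The rank is the number of nonzero pivots: 3.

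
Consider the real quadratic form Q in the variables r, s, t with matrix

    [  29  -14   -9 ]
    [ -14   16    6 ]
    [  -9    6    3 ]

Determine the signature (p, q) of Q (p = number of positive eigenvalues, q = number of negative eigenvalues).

Row-reducing A symmetrically gives the diagonal entries 29, 268/29, -6/67.
That gives 2 positive, 1 negative pivots.

(2, 1)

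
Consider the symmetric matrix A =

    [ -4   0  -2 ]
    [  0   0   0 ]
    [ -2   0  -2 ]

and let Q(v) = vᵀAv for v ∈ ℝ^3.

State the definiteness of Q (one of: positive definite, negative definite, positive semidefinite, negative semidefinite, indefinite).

negative semidefinite

Row-reducing A symmetrically gives the diagonal entries -4, 0, -1.
So there are 2 negative, 1 zero pivots.
Hence Q is negative semidefinite.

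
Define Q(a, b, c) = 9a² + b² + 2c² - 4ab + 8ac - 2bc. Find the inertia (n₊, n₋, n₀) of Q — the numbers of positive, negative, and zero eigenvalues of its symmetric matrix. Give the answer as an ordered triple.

(3, 0, 0)

The symmetric matrix is A = [[9, -2, 4], [-2, 1, -1], [4, -1, 2]].
Congruent diagonalization of A (simultaneous row and column reduction) yields pivots 9, 5/9, 1/5.
That gives 3 positive pivots.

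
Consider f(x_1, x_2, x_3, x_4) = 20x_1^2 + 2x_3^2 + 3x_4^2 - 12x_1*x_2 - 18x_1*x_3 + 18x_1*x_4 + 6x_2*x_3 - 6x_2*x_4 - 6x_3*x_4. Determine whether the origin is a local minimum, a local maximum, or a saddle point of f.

saddle point

The Hessian at the origin is H = [[40, -12, -18, 18], [-12, 0, 6, -6], [-18, 6, 4, -6], [18, -6, -6, 6]].
Congruent diagonalization of H (simultaneous row and column reduction) yields pivots 40, -18/5, -4, -1.
Counting signs: 1 positive, 3 negative.
H is indefinite, so the origin is a saddle point.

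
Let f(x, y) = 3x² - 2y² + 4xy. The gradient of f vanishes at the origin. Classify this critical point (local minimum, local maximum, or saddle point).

The Hessian at the origin is H = [[6, 4], [4, -4]].
det H = 6·-4 − (4)² = -40 < 0, so H is indefinite.
Therefore the origin is a saddle point.

saddle point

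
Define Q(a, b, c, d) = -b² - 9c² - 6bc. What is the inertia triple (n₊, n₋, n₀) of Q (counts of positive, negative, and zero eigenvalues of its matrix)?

Write A = [[0, 0, 0, 0], [0, -1, -3, 0], [0, -3, -9, 0], [0, 0, 0, 0]].
Row-reducing A symmetrically gives the diagonal entries 0, -1, 0, 0.
So there are 1 negative, 3 zero pivots.

(0, 1, 3)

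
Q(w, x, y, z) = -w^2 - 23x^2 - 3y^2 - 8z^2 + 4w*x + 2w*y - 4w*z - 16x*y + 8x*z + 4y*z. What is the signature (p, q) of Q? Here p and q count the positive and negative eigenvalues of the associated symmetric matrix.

(0, 4)

The symmetric matrix is A = [[-1, 2, 1, -2], [2, -23, -8, 4], [1, -8, -3, 2], [-2, 4, 2, -8]].
Row-reducing A symmetrically gives the diagonal entries -1, -19, -2/19, -4.
Counting signs: 4 negative.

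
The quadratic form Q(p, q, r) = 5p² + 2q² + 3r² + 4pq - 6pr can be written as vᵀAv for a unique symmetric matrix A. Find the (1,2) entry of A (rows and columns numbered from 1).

2

The coefficient of p·q in Q is 4. For a symmetric A this equals A[1,2] + A[2,1] = 2·A[1,2].
So A[1,2] = 4/2 = 2.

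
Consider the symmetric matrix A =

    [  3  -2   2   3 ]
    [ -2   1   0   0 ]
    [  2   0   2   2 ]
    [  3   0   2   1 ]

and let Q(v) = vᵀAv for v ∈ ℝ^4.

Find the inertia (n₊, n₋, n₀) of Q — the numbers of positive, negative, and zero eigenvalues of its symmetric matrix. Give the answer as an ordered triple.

(2, 2, 0)

Applying the same elementary operations to the rows and columns of A produces a congruent diagonal matrix with entries 3, -1/3, 6, -2/3.
Counting signs: 2 positive, 2 negative.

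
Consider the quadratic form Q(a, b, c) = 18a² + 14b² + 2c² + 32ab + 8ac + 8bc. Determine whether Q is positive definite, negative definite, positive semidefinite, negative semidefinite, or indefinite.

indefinite

Write A = [[18, 16, 4], [16, 14, 4], [4, 4, 2]].
Congruent diagonalization of A (simultaneous row and column reduction) yields pivots 18, -2/9, 2.
Counting signs: 2 positive, 1 negative.
Hence Q is indefinite.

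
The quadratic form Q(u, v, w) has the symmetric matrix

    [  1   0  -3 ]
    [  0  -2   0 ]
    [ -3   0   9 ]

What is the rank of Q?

Row-reducing A symmetrically gives the diagonal entries 1, -2, 0.
So there are 1 positive, 1 negative, 1 zero pivots.
The rank is the number of nonzero pivots: 2.

2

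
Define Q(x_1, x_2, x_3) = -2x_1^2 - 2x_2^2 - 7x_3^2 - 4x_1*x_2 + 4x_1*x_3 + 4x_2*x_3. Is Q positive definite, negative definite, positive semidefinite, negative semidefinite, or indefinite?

The associated matrix is A = [[-2, -2, 2], [-2, -2, 2], [2, 2, -7]].
Symmetric row and column elimination reduces A to a congruent diagonal form with pivots -2, 0, -5.
That gives 2 negative, 1 zero pivots.
Hence Q is negative semidefinite.

negative semidefinite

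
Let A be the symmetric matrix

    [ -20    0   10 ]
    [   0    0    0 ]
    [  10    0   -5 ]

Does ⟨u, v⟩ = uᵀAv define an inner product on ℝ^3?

Row-reducing A symmetrically gives the diagonal entries -20, 0, 0.
So there are 1 negative, 2 zero pivots.
Hence Q is negative semidefinite.
⟨·,·⟩ is an inner product exactly when A is positive definite.

no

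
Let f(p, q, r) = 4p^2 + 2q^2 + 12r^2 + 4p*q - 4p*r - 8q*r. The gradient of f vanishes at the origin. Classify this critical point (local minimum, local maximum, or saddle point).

The Hessian at the origin is H = [[8, 4, -4], [4, 4, -8], [-4, -8, 24]].
Congruent diagonalization of H (simultaneous row and column reduction) yields pivots 8, 2, 4.
That gives 3 positive pivots.
H is positive definite, so the origin is a strict local minimum.

local minimum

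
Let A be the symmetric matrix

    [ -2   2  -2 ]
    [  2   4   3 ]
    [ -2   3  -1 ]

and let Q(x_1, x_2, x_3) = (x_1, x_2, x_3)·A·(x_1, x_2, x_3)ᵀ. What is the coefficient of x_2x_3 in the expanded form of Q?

The coefficient of x_2x_3 is A[2,3] + A[3,2] = 2·3 = 6.

6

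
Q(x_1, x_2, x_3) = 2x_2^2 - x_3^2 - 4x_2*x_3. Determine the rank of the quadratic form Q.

2

The associated matrix is A = [[0, 0, 0], [0, 2, -2], [0, -2, -1]].
Symmetric row and column elimination reduces A to a congruent diagonal form with pivots 0, 2, -3.
That gives 1 positive, 1 negative, 1 zero pivots.
The rank is the number of nonzero pivots: 2.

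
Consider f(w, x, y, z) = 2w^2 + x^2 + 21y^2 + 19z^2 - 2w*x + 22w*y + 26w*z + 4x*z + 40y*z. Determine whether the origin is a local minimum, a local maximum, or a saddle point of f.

The Hessian at the origin is H = [[4, -2, 22, 26], [-2, 2, 0, 4], [22, 0, 42, 40], [26, 4, 40, 38]].
An LDLᵀ factorisation of H has diagonal entries 4, 1, -200, 1/2.
That gives 3 positive, 1 negative pivots.
H is indefinite, so the origin is a saddle point.

saddle point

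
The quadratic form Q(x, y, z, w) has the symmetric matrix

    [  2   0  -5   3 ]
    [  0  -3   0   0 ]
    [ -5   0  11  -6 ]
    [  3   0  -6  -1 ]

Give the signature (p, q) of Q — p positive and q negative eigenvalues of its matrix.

(1, 3)

Congruent diagonalization of A (simultaneous row and column reduction) yields pivots 2, -3, -3/2, -4.
So there are 1 positive, 3 negative pivots.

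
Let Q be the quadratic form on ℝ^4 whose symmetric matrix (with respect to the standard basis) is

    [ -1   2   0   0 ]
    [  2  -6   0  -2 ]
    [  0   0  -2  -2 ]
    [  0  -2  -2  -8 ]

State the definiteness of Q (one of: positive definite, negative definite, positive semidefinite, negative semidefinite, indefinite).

negative definite

Congruent diagonalization of A (simultaneous row and column reduction) yields pivots -1, -2, -2, -4.
So there are 4 negative pivots.
Hence Q is negative definite.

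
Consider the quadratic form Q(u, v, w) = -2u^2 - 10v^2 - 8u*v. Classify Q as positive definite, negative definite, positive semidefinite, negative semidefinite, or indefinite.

negative semidefinite

Write A = [[-2, -4, 0], [-4, -10, 0], [0, 0, 0]].
Applying the same elementary operations to the rows and columns of A produces a congruent diagonal matrix with entries -2, -2, 0.
That gives 2 negative, 1 zero pivots.
Hence Q is negative semidefinite.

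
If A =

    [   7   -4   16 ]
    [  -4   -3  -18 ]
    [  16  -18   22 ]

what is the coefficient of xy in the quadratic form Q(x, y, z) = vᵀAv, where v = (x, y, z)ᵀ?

-8

The coefficient of xy is A[1,2] + A[2,1] = 2·(-4) = -8.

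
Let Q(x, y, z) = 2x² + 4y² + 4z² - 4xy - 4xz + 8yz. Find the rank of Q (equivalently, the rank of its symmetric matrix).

Write A = [[2, -2, -2], [-2, 4, 4], [-2, 4, 4]].
Symmetric row and column elimination reduces A to a congruent diagonal form with pivots 2, 2, 0.
So there are 2 positive, 1 zero pivots.
The rank is the number of nonzero pivots: 2.

2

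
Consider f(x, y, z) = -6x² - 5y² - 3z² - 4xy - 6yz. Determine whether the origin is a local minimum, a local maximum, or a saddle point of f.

local maximum

The Hessian at the origin is H = [[-12, -4, 0], [-4, -10, -6], [0, -6, -6]].
An LDLᵀ factorisation of H has diagonal entries -12, -26/3, -24/13.
That gives 3 negative pivots.
H is negative definite, so the origin is a strict local maximum.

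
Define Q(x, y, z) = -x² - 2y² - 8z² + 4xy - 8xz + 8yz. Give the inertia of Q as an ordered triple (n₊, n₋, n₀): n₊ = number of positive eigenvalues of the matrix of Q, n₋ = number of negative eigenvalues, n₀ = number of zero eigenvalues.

(1, 1, 1)

Write A = [[-1, 2, -4], [2, -2, 4], [-4, 4, -8]].
Row-reducing A symmetrically gives the diagonal entries -1, 2, 0.
So there are 1 positive, 1 negative, 1 zero pivots.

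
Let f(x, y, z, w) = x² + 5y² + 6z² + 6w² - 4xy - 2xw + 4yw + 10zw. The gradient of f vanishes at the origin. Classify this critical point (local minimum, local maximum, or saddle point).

local minimum

The Hessian at the origin is H = [[2, -4, 0, -2], [-4, 10, 0, 4], [0, 0, 12, 10], [-2, 4, 10, 12]].
Congruent diagonalization of H (simultaneous row and column reduction) yields pivots 2, 2, 12, 5/3.
Counting signs: 4 positive.
H is positive definite, so the origin is a strict local minimum.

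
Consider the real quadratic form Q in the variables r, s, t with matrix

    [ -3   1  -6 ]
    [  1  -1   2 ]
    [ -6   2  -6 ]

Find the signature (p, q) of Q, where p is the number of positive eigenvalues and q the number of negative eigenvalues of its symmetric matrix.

Congruent diagonalization of A (simultaneous row and column reduction) yields pivots -3, -2/3, 6.
Counting signs: 1 positive, 2 negative.

(1, 2)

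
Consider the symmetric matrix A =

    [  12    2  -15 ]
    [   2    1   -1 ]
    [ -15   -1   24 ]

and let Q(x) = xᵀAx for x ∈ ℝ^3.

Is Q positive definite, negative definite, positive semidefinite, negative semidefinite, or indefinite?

positive definite

Leading principal minors: Δ_1 = 12, Δ_2 = 8, Δ_3 = 15.
All leading principal minors are positive, so by Sylvester's criterion Q is positive definite.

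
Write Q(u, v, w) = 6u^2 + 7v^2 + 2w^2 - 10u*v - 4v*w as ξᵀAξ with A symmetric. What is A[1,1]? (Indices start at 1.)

The coefficient of u^2 in Q is 6, and that is exactly A[1,1].

6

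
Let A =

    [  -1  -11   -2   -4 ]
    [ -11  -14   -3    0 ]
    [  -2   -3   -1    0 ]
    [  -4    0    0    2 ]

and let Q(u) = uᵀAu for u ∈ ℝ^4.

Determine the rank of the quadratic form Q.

3

Congruent diagonalization of A (simultaneous row and column reduction) yields pivots -1, 107, -40/107, 0.
That gives 1 positive, 2 negative, 1 zero pivots.
The rank is the number of nonzero pivots: 3.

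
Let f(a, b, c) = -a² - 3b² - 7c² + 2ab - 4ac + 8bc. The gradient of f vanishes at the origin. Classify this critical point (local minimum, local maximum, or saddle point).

local maximum

The Hessian at the origin is H = [[-2, 2, -4], [2, -6, 8], [-4, 8, -14]].
An LDLᵀ factorisation of H has diagonal entries -2, -4, -2.
That gives 3 negative pivots.
H is negative definite, so the origin is a strict local maximum.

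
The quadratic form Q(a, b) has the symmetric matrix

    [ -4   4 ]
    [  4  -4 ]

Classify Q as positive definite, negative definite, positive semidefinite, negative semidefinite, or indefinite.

Applying the same elementary operations to the rows and columns of A produces a congruent diagonal matrix with entries -4, 0.
Counting signs: 1 negative, 1 zero.
Hence Q is negative semidefinite.

negative semidefinite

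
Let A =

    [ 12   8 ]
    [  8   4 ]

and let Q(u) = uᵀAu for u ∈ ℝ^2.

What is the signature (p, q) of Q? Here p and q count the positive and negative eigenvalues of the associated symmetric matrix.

(1, 1)

Symmetric row and column elimination reduces A to a congruent diagonal form with pivots 12, -4/3.
Counting signs: 1 positive, 1 negative.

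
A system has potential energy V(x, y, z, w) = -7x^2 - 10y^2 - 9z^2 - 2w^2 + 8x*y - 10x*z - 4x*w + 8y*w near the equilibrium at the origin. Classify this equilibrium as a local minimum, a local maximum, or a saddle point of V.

local maximum

The Hessian at the origin is H = [[-14, 8, -10, -4], [8, -20, 0, 8], [-10, 0, -18, 0], [-4, 8, 0, -4]].
Row-reducing H symmetrically gives the diagonal entries -14, -108/7, -236/27, -40/59.
Counting signs: 4 negative.
H is negative definite, so the origin is a strict local maximum.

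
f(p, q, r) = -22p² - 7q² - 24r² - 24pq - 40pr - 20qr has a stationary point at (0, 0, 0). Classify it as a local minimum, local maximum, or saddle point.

The Hessian at the origin is H = [[-44, -24, -40], [-24, -14, -20], [-40, -20, -48]].
Congruent diagonalization of H (simultaneous row and column reduction) yields pivots -44, -10/11, -8.
So there are 3 negative pivots.
H is negative definite, so the origin is a strict local maximum.

local maximum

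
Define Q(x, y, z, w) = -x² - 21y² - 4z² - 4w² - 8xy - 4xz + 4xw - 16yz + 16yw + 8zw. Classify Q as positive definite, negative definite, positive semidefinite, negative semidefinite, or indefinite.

The associated matrix is A = [[-1, -4, -2, 2], [-4, -21, -8, 8], [-2, -8, -4, 4], [2, 8, 4, -4]].
Applying the same elementary operations to the rows and columns of A produces a congruent diagonal matrix with entries -1, -5, 0, 0.
That gives 2 negative, 2 zero pivots.
Hence Q is negative semidefinite.

negative semidefinite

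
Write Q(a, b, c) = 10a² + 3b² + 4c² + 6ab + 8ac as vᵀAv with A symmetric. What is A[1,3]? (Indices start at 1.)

4

The coefficient of a·c in Q is 8. For a symmetric A this equals A[1,3] + A[3,1] = 2·A[1,3].
So A[1,3] = 8/2 = 4.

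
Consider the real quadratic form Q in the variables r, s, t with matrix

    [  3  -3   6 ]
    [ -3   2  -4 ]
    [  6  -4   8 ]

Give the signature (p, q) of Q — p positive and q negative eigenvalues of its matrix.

(1, 1)

Symmetric row and column elimination reduces A to a congruent diagonal form with pivots 3, -1, 0.
That gives 1 positive, 1 negative, 1 zero pivots.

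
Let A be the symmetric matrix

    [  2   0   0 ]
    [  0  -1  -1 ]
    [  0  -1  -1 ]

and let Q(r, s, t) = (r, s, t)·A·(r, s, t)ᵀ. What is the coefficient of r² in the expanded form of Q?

2

The coefficient of r² is the diagonal entry A[1,1] = 2.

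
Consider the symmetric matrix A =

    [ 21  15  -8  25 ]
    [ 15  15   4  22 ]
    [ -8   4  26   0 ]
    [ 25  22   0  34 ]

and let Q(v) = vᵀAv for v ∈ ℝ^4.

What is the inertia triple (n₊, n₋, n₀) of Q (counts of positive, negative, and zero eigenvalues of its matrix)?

(4, 0, 0)

Applying the same elementary operations to the rows and columns of A produces a congruent diagonal matrix with entries 21, 30/7, 14/15, 3/14.
That gives 4 positive pivots.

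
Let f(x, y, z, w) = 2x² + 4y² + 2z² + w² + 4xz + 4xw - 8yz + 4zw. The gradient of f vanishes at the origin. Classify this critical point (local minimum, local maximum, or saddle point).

The Hessian at the origin is H = [[4, 0, 4, 4], [0, 8, -8, 0], [4, -8, 4, 4], [4, 0, 4, 2]].
Row-reducing H symmetrically gives the diagonal entries 4, 8, -8, -2.
So there are 2 positive, 2 negative pivots.
H is indefinite, so the origin is a saddle point.

saddle point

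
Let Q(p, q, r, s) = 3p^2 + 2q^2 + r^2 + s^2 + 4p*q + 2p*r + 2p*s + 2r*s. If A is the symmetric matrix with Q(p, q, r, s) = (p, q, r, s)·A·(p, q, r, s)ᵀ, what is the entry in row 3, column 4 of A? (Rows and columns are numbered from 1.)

1

The coefficient of r·s in Q is 2. For a symmetric A this equals A[3,4] + A[4,3] = 2·A[3,4].
So A[3,4] = 2/2 = 1.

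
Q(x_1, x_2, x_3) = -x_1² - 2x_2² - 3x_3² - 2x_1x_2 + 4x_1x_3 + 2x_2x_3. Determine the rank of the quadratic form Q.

3

The associated matrix is A = [[-1, -1, 2], [-1, -2, 1], [2, 1, -3]].
Symmetric row and column elimination reduces A to a congruent diagonal form with pivots -1, -1, 2.
Counting signs: 1 positive, 2 negative.
The rank is the number of nonzero pivots: 3.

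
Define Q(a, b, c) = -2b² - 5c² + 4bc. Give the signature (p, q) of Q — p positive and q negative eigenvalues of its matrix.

(0, 2)

Write A = [[0, 0, 0], [0, -2, 2], [0, 2, -5]].
Applying the same elementary operations to the rows and columns of A produces a congruent diagonal matrix with entries 0, -2, -3.
So there are 2 negative, 1 zero pivots.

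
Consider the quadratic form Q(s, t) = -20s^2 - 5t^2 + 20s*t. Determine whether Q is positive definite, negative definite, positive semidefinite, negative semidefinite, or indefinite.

negative semidefinite

Write A = [[-20, 10], [10, -5]].
Congruent diagonalization of A (simultaneous row and column reduction) yields pivots -20, 0.
Counting signs: 1 negative, 1 zero.
Hence Q is negative semidefinite.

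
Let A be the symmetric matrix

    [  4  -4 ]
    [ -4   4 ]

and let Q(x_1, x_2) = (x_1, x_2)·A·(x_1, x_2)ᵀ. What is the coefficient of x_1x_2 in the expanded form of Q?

-8

The coefficient of x_1x_2 is A[1,2] + A[2,1] = 2·(-4) = -8.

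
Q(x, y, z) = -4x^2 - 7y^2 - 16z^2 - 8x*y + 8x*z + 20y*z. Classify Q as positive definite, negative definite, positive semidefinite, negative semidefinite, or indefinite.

negative semidefinite

Write A = [[-4, -4, 4], [-4, -7, 10], [4, 10, -16]].
Row-reducing A symmetrically gives the diagonal entries -4, -3, 0.
That gives 2 negative, 1 zero pivots.
Hence Q is negative semidefinite.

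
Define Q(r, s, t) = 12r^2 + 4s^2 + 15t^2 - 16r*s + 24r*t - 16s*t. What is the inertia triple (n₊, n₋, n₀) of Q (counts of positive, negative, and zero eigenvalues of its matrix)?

The associated matrix is A = [[12, -8, 12], [-8, 4, -8], [12, -8, 15]].
Row-reducing A symmetrically gives the diagonal entries 12, -4/3, 3.
That gives 2 positive, 1 negative pivots.

(2, 1, 0)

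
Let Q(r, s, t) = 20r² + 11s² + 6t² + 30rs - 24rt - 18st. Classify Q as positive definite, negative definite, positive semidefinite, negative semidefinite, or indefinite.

indefinite

The symmetric matrix is A = [[20, 15, -12], [15, 11, -9], [-12, -9, 6]].
An LDLᵀ factorisation of A has diagonal entries 20, -1/4, -6/5.
So there are 1 positive, 2 negative pivots.
Hence Q is indefinite.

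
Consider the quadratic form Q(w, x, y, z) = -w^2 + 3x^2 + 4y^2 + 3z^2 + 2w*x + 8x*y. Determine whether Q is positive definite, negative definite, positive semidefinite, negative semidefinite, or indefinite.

indefinite

The associated matrix is A = [[-1, 1, 0, 0], [1, 3, 4, 0], [0, 4, 4, 0], [0, 0, 0, 3]].
Congruent diagonalization of A (simultaneous row and column reduction) yields pivots -1, 4, 0, 3.
Counting signs: 2 positive, 1 negative, 1 zero.
Hence Q is indefinite.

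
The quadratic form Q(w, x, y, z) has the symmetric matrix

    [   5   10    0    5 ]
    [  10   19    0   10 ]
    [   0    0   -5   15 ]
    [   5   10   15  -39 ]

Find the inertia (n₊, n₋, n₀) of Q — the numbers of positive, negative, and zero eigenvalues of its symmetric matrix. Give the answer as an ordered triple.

(2, 2, 0)

Symmetric row and column elimination reduces A to a congruent diagonal form with pivots 5, -1, -5, 1.
Counting signs: 2 positive, 2 negative.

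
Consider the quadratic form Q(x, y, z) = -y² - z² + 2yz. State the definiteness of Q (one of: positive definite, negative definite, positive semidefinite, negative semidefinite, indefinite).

The associated matrix is A = [[0, 0, 0], [0, -1, 1], [0, 1, -1]].
Congruent diagonalization of A (simultaneous row and column reduction) yields pivots 0, -1, 0.
So there are 1 negative, 2 zero pivots.
Hence Q is negative semidefinite.

negative semidefinite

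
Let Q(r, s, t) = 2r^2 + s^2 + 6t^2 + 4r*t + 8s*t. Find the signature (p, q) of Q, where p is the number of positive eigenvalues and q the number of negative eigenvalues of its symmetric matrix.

(2, 1)

Write A = [[2, 0, 2], [0, 1, 4], [2, 4, 6]].
Congruent diagonalization of A (simultaneous row and column reduction) yields pivots 2, 1, -12.
That gives 2 positive, 1 negative pivots.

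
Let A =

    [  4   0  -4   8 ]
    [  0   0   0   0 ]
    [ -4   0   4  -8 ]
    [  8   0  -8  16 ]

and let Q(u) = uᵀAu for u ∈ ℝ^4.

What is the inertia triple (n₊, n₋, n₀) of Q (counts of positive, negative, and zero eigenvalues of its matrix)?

Congruent diagonalization of A (simultaneous row and column reduction) yields pivots 4, 0, 0, 0.
That gives 1 positive, 3 zero pivots.

(1, 0, 3)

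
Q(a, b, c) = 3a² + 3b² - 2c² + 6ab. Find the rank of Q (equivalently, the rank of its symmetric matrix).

2

The symmetric matrix is A = [[3, 3, 0], [3, 3, 0], [0, 0, -2]].
Row-reducing A symmetrically gives the diagonal entries 3, 0, -2.
So there are 1 positive, 1 negative, 1 zero pivots.
The rank is the number of nonzero pivots: 2.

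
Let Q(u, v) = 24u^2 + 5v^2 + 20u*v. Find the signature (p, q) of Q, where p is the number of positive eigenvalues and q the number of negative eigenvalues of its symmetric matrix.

(2, 0)

The symmetric matrix is A = [[24, 10], [10, 5]].
Applying the same elementary operations to the rows and columns of A produces a congruent diagonal matrix with entries 24, 5/6.
That gives 2 positive pivots.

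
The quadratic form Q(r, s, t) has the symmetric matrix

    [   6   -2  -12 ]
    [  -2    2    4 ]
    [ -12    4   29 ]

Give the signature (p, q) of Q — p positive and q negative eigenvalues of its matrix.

An LDLᵀ factorisation of A has diagonal entries 6, 4/3, 5.
So there are 3 positive pivots.

(3, 0)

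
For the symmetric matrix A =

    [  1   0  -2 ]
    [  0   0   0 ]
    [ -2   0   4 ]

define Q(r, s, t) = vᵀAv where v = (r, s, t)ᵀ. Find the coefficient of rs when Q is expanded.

0

The coefficient of rs is A[1,2] + A[2,1] = 2·0 = 0.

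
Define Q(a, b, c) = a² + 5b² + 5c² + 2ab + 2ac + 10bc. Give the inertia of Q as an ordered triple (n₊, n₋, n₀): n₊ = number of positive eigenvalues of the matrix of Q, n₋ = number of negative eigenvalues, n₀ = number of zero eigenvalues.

The symmetric matrix is A = [[1, 1, 1], [1, 5, 5], [1, 5, 5]].
Applying the same elementary operations to the rows and columns of A produces a congruent diagonal matrix with entries 1, 4, 0.
That gives 2 positive, 1 zero pivots.

(2, 0, 1)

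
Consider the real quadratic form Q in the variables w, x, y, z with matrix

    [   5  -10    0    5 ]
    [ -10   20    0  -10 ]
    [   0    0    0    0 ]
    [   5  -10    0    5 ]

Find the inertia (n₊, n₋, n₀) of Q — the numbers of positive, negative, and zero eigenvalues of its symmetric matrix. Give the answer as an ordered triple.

Applying the same elementary operations to the rows and columns of A produces a congruent diagonal matrix with entries 5, 0, 0, 0.
So there are 1 positive, 3 zero pivots.

(1, 0, 3)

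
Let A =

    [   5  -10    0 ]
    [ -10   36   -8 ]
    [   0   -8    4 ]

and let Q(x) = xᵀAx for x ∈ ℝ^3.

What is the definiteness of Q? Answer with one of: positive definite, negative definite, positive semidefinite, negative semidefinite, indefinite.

positive semidefinite

Symmetric row and column elimination reduces A to a congruent diagonal form with pivots 5, 16, 0.
That gives 2 positive, 1 zero pivots.
Hence Q is positive semidefinite.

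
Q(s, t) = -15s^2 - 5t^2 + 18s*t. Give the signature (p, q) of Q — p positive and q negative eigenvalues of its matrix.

(1, 1)

The associated matrix is A = [[-15, 9], [9, -5]].
Applying the same elementary operations to the rows and columns of A produces a congruent diagonal matrix with entries -15, 2/5.
Counting signs: 1 positive, 1 negative.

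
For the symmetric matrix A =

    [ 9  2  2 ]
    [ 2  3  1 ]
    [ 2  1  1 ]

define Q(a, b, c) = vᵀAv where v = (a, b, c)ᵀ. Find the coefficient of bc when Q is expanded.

The coefficient of bc is A[2,3] + A[3,2] = 2·1 = 2.

2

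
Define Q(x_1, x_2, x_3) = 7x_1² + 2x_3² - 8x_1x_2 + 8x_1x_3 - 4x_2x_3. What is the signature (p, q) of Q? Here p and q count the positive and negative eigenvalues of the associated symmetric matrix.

(1, 2)

The symmetric matrix is A = [[7, -4, 4], [-4, 0, -2], [4, -2, 2]].
An LDLᵀ factorisation of A has diagonal entries 7, -16/7, -1/4.
So there are 1 positive, 2 negative pivots.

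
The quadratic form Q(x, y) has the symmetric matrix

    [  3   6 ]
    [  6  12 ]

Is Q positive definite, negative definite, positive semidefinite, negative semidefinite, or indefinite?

Congruent diagonalization of A (simultaneous row and column reduction) yields pivots 3, 0.
Counting signs: 1 positive, 1 zero.
Hence Q is positive semidefinite.

positive semidefinite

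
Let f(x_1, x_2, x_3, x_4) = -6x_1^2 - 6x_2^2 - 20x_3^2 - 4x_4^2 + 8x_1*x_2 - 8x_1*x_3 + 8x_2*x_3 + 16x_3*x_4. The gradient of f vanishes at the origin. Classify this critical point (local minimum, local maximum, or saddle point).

The Hessian at the origin is H = [[-12, 8, -8, 0], [8, -12, 8, 0], [-8, 8, -40, 16], [0, 0, 16, -8]].
Congruent diagonalization of H (simultaneous row and column reduction) yields pivots -12, -20/3, -168/5, -8/21.
That gives 4 negative pivots.
H is negative definite, so the origin is a strict local maximum.

local maximum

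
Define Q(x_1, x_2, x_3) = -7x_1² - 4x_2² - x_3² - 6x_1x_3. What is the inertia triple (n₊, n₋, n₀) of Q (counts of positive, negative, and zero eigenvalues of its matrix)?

The symmetric matrix is A = [[-7, 0, -3], [0, -4, 0], [-3, 0, -1]].
An LDLᵀ factorisation of A has diagonal entries -7, -4, 2/7.
So there are 1 positive, 2 negative pivots.

(1, 2, 0)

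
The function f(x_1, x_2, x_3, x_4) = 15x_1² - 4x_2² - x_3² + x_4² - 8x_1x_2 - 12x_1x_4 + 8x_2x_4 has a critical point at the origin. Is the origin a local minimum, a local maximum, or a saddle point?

saddle point

The Hessian at the origin is H = [[30, -8, 0, -12], [-8, -8, 0, 8], [0, 0, -2, 0], [-12, 8, 0, 2]].
Congruent diagonalization of H (simultaneous row and column reduction) yields pivots 30, -152/15, -2, -10/19.
Counting signs: 1 positive, 3 negative.
H is indefinite, so the origin is a saddle point.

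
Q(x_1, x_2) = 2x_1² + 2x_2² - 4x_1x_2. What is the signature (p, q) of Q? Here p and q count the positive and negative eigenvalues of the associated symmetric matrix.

Write A = [[2, -2], [-2, 2]].
Applying the same elementary operations to the rows and columns of A produces a congruent diagonal matrix with entries 2, 0.
So there are 1 positive, 1 zero pivots.

(1, 0)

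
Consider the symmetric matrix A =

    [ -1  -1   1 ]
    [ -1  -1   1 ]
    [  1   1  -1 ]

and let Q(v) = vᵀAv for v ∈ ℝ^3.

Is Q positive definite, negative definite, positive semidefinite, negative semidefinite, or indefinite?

Row-reducing A symmetrically gives the diagonal entries -1, 0, 0.
That gives 1 negative, 2 zero pivots.
Hence Q is negative semidefinite.

negative semidefinite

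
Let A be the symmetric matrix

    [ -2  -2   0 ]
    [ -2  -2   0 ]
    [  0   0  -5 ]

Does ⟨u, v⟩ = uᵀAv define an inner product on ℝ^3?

Applying the same elementary operations to the rows and columns of A produces a congruent diagonal matrix with entries -2, 0, -5.
So there are 2 negative, 1 zero pivots.
Hence Q is negative semidefinite.
⟨·,·⟩ is an inner product exactly when A is positive definite.

no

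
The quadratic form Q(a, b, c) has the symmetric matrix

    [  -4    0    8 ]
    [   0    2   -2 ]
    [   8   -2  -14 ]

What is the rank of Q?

Applying the same elementary operations to the rows and columns of A produces a congruent diagonal matrix with entries -4, 2, 0.
Counting signs: 1 positive, 1 negative, 1 zero.
The rank is the number of nonzero pivots: 2.

2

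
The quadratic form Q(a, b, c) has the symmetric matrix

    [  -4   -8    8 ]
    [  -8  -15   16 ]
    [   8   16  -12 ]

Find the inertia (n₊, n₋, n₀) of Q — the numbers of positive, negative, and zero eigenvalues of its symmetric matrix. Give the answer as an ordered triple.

(2, 1, 0)

Row-reducing A symmetrically gives the diagonal entries -4, 1, 4.
So there are 2 positive, 1 negative pivots.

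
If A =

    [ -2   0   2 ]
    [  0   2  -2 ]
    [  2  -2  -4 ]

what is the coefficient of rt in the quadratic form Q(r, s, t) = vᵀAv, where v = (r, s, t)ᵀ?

The coefficient of rt is A[1,3] + A[3,1] = 2·2 = 4.

4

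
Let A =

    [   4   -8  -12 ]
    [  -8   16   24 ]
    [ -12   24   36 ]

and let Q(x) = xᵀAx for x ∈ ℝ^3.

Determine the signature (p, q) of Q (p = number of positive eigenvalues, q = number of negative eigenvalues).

(1, 0)

Congruent diagonalization of A (simultaneous row and column reduction) yields pivots 4, 0, 0.
Counting signs: 1 positive, 2 zero.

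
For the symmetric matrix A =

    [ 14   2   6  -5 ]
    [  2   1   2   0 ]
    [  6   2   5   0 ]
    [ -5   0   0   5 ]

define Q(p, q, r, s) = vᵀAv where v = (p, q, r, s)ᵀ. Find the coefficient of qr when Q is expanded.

4

The coefficient of qr is A[2,3] + A[3,2] = 2·2 = 4.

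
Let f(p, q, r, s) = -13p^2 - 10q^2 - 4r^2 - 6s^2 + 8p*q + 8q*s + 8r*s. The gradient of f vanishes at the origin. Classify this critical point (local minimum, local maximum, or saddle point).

The Hessian at the origin is H = [[-26, 8, 0, 0], [8, -20, 0, 8], [0, 0, -8, 8], [0, 8, 8, -12]].
An LDLᵀ factorisation of H has diagonal entries -26, -228/13, -8, -20/57.
Counting signs: 4 negative.
H is negative definite, so the origin is a strict local maximum.

local maximum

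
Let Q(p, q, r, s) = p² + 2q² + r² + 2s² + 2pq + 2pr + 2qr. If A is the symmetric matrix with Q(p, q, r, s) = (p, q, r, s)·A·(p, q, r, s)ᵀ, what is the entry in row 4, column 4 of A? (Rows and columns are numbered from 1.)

The coefficient of s² in Q is 2, and that is exactly A[4,4].

2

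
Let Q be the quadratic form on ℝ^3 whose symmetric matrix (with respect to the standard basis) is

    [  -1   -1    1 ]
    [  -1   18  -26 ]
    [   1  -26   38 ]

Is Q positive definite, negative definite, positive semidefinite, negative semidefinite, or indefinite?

indefinite

Row-reducing A symmetrically gives the diagonal entries -1, 19, 12/19.
Counting signs: 2 positive, 1 negative.
Hence Q is indefinite.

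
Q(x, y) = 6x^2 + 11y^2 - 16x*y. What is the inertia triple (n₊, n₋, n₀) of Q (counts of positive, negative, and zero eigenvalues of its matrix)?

(2, 0, 0)

The symmetric matrix is A = [[6, -8], [-8, 11]].
Row-reducing A symmetrically gives the diagonal entries 6, 1/3.
That gives 2 positive pivots.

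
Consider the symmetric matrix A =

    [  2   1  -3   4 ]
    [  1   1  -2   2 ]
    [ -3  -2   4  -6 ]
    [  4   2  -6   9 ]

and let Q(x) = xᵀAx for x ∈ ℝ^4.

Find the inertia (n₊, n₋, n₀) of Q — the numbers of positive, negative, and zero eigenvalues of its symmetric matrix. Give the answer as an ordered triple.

Applying the same elementary operations to the rows and columns of A produces a congruent diagonal matrix with entries 2, 1/2, -1, 1.
That gives 3 positive, 1 negative pivots.

(3, 1, 0)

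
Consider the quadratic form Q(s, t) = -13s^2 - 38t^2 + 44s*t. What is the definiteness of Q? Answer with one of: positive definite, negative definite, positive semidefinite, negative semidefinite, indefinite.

negative definite

The symmetric matrix of Q is [[-13, 22], [22, -38]].
For the 2×2 matrix [[-13, 22], [22, -38]]: det = -13·-38 − (22)² = 10, trace = -51.
det > 0 so both eigenvalues share the sign of the trace; trace = -51 < 0 ⇒ both negative.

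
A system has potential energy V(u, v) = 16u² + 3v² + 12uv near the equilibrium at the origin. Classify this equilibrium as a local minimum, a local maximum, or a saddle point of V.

local minimum

The Hessian at the origin is H = [[32, 12], [12, 6]].
det H = 32·6 − (12)² = 48 > 0 and H[1,1] = 32 > 0, so H is positive definite.
Therefore the origin is a local minimum.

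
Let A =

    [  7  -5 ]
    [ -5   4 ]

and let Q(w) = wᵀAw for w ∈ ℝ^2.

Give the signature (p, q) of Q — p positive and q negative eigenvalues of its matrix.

(2, 0)

Symmetric row and column elimination reduces A to a congruent diagonal form with pivots 7, 3/7.
Counting signs: 2 positive.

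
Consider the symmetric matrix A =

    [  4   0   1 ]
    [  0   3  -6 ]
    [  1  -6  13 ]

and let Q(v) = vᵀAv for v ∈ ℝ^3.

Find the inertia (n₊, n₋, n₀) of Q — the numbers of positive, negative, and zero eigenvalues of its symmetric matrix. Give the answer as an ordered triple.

(3, 0, 0)

Congruent diagonalization of A (simultaneous row and column reduction) yields pivots 4, 3, 3/4.
So there are 3 positive pivots.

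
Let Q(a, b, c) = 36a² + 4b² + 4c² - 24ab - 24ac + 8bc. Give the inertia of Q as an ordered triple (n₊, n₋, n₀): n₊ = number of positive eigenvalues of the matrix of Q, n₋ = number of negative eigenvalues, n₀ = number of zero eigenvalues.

(1, 0, 2)

The symmetric matrix is A = [[36, -12, -12], [-12, 4, 4], [-12, 4, 4]].
Applying the same elementary operations to the rows and columns of A produces a congruent diagonal matrix with entries 36, 0, 0.
So there are 1 positive, 2 zero pivots.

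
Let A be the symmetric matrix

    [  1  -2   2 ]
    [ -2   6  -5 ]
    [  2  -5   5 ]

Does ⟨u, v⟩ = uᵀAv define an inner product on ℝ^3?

Leading principal minors: Δ_1 = 1, Δ_2 = 2, Δ_3 = 1.
All leading principal minors are positive, so by Sylvester's criterion Q is positive definite.
⟨·,·⟩ is an inner product exactly when A is positive definite.

yes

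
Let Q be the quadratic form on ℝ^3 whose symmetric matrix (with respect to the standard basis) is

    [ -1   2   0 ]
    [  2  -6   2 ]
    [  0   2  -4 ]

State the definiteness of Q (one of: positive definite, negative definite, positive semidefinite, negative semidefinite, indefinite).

negative definite

Leading principal minors: Δ_1 = -1, Δ_2 = 2, Δ_3 = -4.
The signs alternate starting with Δ_1 < 0, so by Sylvester's criterion Q is negative definite.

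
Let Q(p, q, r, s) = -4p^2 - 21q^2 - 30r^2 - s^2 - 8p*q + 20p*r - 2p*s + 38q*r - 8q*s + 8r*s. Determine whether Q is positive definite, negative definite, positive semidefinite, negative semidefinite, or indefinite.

The symmetric matrix of Q is A = [[-4, -4, 10, -1], [-4, -21, 19, -4], [10, 19, -30, 4], [-1, -4, 4, -1]].
Leading principal minors: Δ_1 = -4, Δ_2 = 68, Δ_3 = -16, Δ_4 = 3.
The signs alternate starting with Δ_1 < 0, so by Sylvester's criterion Q is negative definite.

negative definite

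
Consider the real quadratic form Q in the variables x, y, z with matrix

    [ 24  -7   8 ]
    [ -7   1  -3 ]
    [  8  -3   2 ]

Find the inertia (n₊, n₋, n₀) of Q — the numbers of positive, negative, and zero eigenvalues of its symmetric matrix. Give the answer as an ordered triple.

(1, 2, 0)

Symmetric row and column elimination reduces A to a congruent diagonal form with pivots 24, -25/24, -6/25.
That gives 1 positive, 2 negative pivots.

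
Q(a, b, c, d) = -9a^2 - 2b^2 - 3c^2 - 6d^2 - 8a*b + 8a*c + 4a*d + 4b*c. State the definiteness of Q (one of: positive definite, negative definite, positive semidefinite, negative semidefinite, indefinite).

The symmetric matrix of Q is A = [[-9, -4, 4, 2], [-4, -2, 2, 0], [4, 2, -3, 0], [2, 0, 0, -6]].
Leading principal minors: Δ_1 = -9, Δ_2 = 2, Δ_3 = -2, Δ_4 = 4.
The signs alternate starting with Δ_1 < 0, so by Sylvester's criterion Q is negative definite.

negative definite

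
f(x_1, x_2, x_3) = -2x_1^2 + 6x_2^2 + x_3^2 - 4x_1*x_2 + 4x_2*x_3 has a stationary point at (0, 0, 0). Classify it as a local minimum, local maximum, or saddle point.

The Hessian at the origin is H = [[-4, -4, 0], [-4, 12, 4], [0, 4, 2]].
Applying the same elementary operations to the rows and columns of H produces a congruent diagonal matrix with entries -4, 16, 1.
So there are 2 positive, 1 negative pivots.
H is indefinite, so the origin is a saddle point.

saddle point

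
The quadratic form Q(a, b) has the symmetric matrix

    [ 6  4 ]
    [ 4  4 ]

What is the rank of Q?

Symmetric row and column elimination reduces A to a congruent diagonal form with pivots 6, 4/3.
That gives 2 positive pivots.
The rank is the number of nonzero pivots: 2.

2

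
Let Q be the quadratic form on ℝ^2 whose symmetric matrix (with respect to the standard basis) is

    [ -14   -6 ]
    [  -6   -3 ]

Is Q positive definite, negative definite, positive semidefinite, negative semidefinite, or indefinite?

Row-reducing A symmetrically gives the diagonal entries -14, -3/7.
That gives 2 negative pivots.
Hence Q is negative definite.

negative definite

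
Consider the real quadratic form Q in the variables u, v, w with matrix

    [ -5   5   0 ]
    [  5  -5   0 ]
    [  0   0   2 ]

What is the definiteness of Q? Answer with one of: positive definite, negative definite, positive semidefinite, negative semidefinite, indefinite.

Row-reducing A symmetrically gives the diagonal entries -5, 0, 2.
Counting signs: 1 positive, 1 negative, 1 zero.
Hence Q is indefinite.

indefinite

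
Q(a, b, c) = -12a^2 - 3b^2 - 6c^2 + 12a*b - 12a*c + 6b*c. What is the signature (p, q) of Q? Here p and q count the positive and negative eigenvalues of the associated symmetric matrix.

Write A = [[-12, 6, -6], [6, -3, 3], [-6, 3, -6]].
Applying the same elementary operations to the rows and columns of A produces a congruent diagonal matrix with entries -12, 0, -3.
Counting signs: 2 negative, 1 zero.

(0, 2)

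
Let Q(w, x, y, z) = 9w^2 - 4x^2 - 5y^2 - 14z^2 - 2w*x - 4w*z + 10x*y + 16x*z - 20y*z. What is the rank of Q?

3

The symmetric matrix is A = [[9, -1, 0, -2], [-1, -4, 5, 8], [0, 5, -5, -10], [-2, 8, -10, -14]].
Symmetric row and column elimination reduces A to a congruent diagonal form with pivots 9, -37/9, 40/37, 0.
Counting signs: 2 positive, 1 negative, 1 zero.
The rank is the number of nonzero pivots: 3.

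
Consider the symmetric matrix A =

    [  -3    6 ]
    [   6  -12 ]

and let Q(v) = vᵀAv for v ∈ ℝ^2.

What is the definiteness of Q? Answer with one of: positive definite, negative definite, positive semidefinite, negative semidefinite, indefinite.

negative semidefinite

For the 2×2 matrix [[-3, 6], [6, -12]]: det = -3·-12 − (6)² = 0, trace = -15.
det = 0 so one eigenvalue is zero; the form is semidefinite with the sign of the trace.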